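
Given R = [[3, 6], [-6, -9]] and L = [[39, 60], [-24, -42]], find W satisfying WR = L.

W = [[1, -6], [-4, 2]]

Since R sits to the right of W, W = LR⁻¹.
R has determinant 9; R⁻¹ = [[-1, -2/3], [2/3, 1/3]].
W = LR⁻¹ = [[39, 60], [-24, -42]] · [[-1, -2/3], [2/3, 1/3]] = [[1, -6], [-4, 2]].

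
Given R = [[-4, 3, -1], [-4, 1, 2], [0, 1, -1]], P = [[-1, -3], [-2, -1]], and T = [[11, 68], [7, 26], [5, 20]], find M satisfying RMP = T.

Isolating M: multiply by R⁻¹ from the left and P⁻¹ from the right, so M = R⁻¹TP⁻¹.
det R = 4, so R⁻¹ = [[-3/4, 1/2, 7/4], [-1, 1, 3], [-1, 1, 2]].
det P = -5; the adjugate gives P⁻¹ = [[1/5, -3/5], [-2/5, 1/5]].
R⁻¹T = [[4, -3], [11, 18], [6, -2]].
M = (R⁻¹T)P⁻¹ = [[2, -3], [-5, -3], [2, -4]].

M = [[2, -3], [-5, -3], [2, -4]]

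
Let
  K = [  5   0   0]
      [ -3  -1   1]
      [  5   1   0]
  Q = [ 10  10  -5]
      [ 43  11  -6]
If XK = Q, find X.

X = [[-6, -5, 5], [0, -6, 5]]

K is on the right of X, so right-multiply by K⁻¹: X = QK⁻¹.
det K = -5; the adjugate gives K⁻¹ = [[1/5, 0, 0], [-1, 0, 1], [-2/5, 1, 1]].
X = QK⁻¹ = [[10, 10, -5], [43, 11, -6]] · [[1/5, 0, 0], [-1, 0, 1], [-2/5, 1, 1]] = [[-6, -5, 5], [0, -6, 5]].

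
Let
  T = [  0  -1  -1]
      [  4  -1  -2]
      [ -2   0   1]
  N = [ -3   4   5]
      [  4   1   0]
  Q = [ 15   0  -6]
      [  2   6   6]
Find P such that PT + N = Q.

PT = Q − N = [[18, -4, -11], [-2, 5, 6]].
Since T sits to the right of P, P = (Q − N)T⁻¹.
det T = 2, so T⁻¹ = [[-1/2, 1/2, 1/2], [0, -1, -2], [-1, 1, 2]].
P = (Q − N)T⁻¹ = [[2, 2, -5], [-5, 0, 1]].

P = [[2, 2, -5], [-5, 0, 1]]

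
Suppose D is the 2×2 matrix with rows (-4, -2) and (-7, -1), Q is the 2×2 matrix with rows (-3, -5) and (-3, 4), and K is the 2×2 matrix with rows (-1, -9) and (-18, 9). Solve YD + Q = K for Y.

YD = K − Q = [[2, -4], [-15, 5]].
Since D sits to the right of Y, Y = (K − Q)D⁻¹.
D has determinant -10; D⁻¹ = [[1/10, -1/5], [-7/10, 2/5]].
Y = (K − Q)D⁻¹ = [[3, -2], [-5, 5]].

Y = [[3, -2], [-5, 5]]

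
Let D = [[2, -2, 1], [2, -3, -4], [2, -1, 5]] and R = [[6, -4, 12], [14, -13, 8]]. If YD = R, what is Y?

Since D sits to the right of Y, Y = RD⁻¹.
det D = 2, so D⁻¹ = [[-19/2, 9/2, 11/2], [-9, 4, 5], [2, -1, -1]].
Y = RD⁻¹ = [[6, -4, 12], [14, -13, 8]] · [[-19/2, 9/2, 11/2], [-9, 4, 5], [2, -1, -1]] = [[3, -1, 1], [0, 3, 4]].

Y = [[3, -1, 1], [0, 3, 4]]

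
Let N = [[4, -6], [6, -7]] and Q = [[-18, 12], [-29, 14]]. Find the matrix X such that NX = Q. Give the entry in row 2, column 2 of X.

-2

Since N multiplies X on the left, X = N⁻¹Q.
N has determinant 8; N⁻¹ = [[-7/8, 3/4], [-3/4, 1/2]].
X = N⁻¹Q = [[-7/8, 3/4], [-3/4, 1/2]] · [[-18, 12], [-29, 14]] = [[-6, 0], [-1, -2]].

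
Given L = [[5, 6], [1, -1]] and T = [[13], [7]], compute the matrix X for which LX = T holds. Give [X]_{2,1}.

Left-multiplying both sides by L⁻¹ gives X = L⁻¹T.
det L = -11, so L⁻¹ = [[1/11, 6/11], [1/11, -5/11]].
X = L⁻¹T = [[1/11, 6/11], [1/11, -5/11]] · [[13], [7]] = [[5], [-2]].

-2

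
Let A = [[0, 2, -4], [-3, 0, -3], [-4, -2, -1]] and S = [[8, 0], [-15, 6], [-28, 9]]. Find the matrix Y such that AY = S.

A is on the left of Y, so left-multiply by A⁻¹: Y = A⁻¹S.
A has determinant -6; A⁻¹ = [[1, -5/3, 1], [-3/2, 8/3, -2], [-1, 4/3, -1]].
Y = A⁻¹S = [[1, -5/3, 1], [-3/2, 8/3, -2], [-1, 4/3, -1]] · [[8, 0], [-15, 6], [-28, 9]] = [[5, -1], [4, -2], [0, -1]].

Y = [[5, -1], [4, -2], [0, -1]]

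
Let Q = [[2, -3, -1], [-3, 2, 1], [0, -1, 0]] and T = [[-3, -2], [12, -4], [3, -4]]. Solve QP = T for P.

Since Q multiplies P on the left, P = Q⁻¹T.
det Q = -1, so Q⁻¹ = [[-1, -1, 1], [0, 0, -1], [-3, -2, 5]].
P = Q⁻¹T = [[-1, -1, 1], [0, 0, -1], [-3, -2, 5]] · [[-3, -2], [12, -4], [3, -4]] = [[-6, 2], [-3, 4], [0, -6]].

P = [[-6, 2], [-3, 4], [0, -6]]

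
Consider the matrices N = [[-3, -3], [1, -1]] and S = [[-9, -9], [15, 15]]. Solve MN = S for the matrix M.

Right-multiplying both sides by N⁻¹ gives M = SN⁻¹.
det N = 6, so N⁻¹ = [[-1/6, 1/2], [-1/6, -1/2]].
M = SN⁻¹ = [[-9, -9], [15, 15]] · [[-1/6, 1/2], [-1/6, -1/2]] = [[3, 0], [-5, 0]].

M = [[3, 0], [-5, 0]]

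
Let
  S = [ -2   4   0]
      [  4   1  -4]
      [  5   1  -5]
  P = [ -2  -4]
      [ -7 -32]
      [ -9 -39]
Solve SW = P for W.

W = [[3, -6], [1, -4], [5, 1]]

Since S multiplies W on the left, W = S⁻¹P.
det S = 2; the adjugate gives S⁻¹ = [[-1/2, 10, -8], [0, 5, -4], [-1/2, 11, -9]].
W = S⁻¹P = [[-1/2, 10, -8], [0, 5, -4], [-1/2, 11, -9]] · [[-2, -4], [-7, -32], [-9, -39]] = [[3, -6], [1, -4], [5, 1]].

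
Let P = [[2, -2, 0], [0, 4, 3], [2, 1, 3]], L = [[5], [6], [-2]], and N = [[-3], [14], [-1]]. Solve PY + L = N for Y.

PY = N − L = [[-8], [8], [1]].
Left-multiplying both sides by P⁻¹ gives Y = P⁻¹(N − L).
P has determinant 6; P⁻¹ = [[3/2, 1, -1], [1, 1, -1], [-4/3, -1, 4/3]].
Y = P⁻¹(N − L) = [[-5], [-1], [4]].

Y = [[-5], [-1], [4]]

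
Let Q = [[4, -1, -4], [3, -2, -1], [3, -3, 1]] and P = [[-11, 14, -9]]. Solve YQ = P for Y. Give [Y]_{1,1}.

1

Q is on the right of Y, so right-multiply by Q⁻¹: Y = PQ⁻¹.
Q has determinant -2; Q⁻¹ = [[5/2, -13/2, 7/2], [3, -8, 4], [3/2, -9/2, 5/2]].
Y = PQ⁻¹ = [[-11, 14, -9]] · [[5/2, -13/2, 7/2], [3, -8, 4], [3/2, -9/2, 5/2]] = [[1, 0, -5]].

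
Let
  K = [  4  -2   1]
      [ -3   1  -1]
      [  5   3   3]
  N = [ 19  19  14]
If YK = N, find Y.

Y = [[-3, -2, 5]]

Since K sits to the right of Y, Y = NK⁻¹.
det K = 2, so K⁻¹ = [[3, 9/2, 1/2], [2, 7/2, 1/2], [-7, -11, -1]].
Y = NK⁻¹ = [[19, 19, 14]] · [[3, 9/2, 1/2], [2, 7/2, 1/2], [-7, -11, -1]] = [[-3, -2, 5]].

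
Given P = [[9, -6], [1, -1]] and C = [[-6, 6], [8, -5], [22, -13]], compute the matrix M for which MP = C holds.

Since P sits to the right of M, M = CP⁻¹.
det P = -3; the adjugate gives P⁻¹ = [[1/3, -2], [1/3, -3]].
M = CP⁻¹ = [[-6, 6], [8, -5], [22, -13]] · [[1/3, -2], [1/3, -3]] = [[0, -6], [1, -1], [3, -5]].

M = [[0, -6], [1, -1], [3, -5]]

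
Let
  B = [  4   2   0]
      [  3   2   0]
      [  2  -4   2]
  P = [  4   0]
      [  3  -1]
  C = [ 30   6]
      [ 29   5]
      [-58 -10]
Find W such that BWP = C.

W = [[1, -1], [4, -1], [-4, 4]]

W = B⁻¹CP⁻¹ (apply B⁻¹ on the left and P⁻¹ on the right).
det B = 4, so B⁻¹ = [[1, -1, 0], [-3/2, 2, 0], [-4, 5, 1/2]].
det P = -4, so P⁻¹ = [[1/4, 0], [3/4, -1]].
B⁻¹C = [[1, 1], [13, 1], [-4, -4]].
W = (B⁻¹C)P⁻¹ = [[1, -1], [4, -1], [-4, 4]].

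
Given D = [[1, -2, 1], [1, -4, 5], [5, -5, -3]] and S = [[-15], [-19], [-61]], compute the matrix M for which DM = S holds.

Left-multiplying both sides by D⁻¹ gives M = D⁻¹S.
det D = -4, so D⁻¹ = [[-37/4, 11/4, 3/2], [-7, 2, 1], [-15/4, 5/4, 1/2]].
M = D⁻¹S = [[-37/4, 11/4, 3/2], [-7, 2, 1], [-15/4, 5/4, 1/2]] · [[-15], [-19], [-61]] = [[-5], [6], [2]].

M = [[-5], [6], [2]]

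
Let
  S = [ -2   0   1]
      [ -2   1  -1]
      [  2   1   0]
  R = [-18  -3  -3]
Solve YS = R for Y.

Y = [[0, 3, -6]]

Right-multiplying both sides by S⁻¹ gives Y = RS⁻¹.
S has determinant -6; S⁻¹ = [[-1/6, -1/6, 1/6], [1/3, 1/3, 2/3], [2/3, -1/3, 1/3]].
Y = RS⁻¹ = [[-18, -3, -3]] · [[-1/6, -1/6, 1/6], [1/3, 1/3, 2/3], [2/3, -1/3, 1/3]] = [[0, 3, -6]].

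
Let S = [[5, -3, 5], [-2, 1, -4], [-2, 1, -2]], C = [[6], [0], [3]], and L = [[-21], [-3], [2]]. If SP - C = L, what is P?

SP = L + C = [[-15], [-3], [5]].
Left-multiplying both sides by S⁻¹ gives P = S⁻¹(L + C).
S has determinant -2; S⁻¹ = [[-1, 1/2, -7/2], [-2, 0, -5], [0, -1/2, 1/2]].
P = S⁻¹(L + C) = [[-4], [5], [4]].

P = [[-4], [5], [4]]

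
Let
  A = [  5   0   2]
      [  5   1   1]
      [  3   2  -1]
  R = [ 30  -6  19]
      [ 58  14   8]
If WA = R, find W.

W = [[5, 4, -5], [6, 2, 6]]

Since A sits to the right of W, W = RA⁻¹.
det A = -1, so A⁻¹ = [[3, -4, 2], [-8, 11, -5], [-7, 10, -5]].
W = RA⁻¹ = [[30, -6, 19], [58, 14, 8]] · [[3, -4, 2], [-8, 11, -5], [-7, 10, -5]] = [[5, 4, -5], [6, 2, 6]].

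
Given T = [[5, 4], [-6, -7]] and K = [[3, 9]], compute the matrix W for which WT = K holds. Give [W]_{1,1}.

Right-multiplying both sides by T⁻¹ gives W = KT⁻¹.
det T = -11, so T⁻¹ = [[7/11, 4/11], [-6/11, -5/11]].
W = KT⁻¹ = [[3, 9]] · [[7/11, 4/11], [-6/11, -5/11]] = [[-3, -3]].

-3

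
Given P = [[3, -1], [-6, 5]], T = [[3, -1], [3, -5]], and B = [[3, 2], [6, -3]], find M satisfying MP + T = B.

M = [[2, 1], [3, 1]]

MP = B − T = [[0, 3], [3, 2]].
Right-multiplying both sides by P⁻¹ gives M = (B − T)P⁻¹.
det P = 9, so P⁻¹ = [[5/9, 1/9], [2/3, 1/3]].
M = (B − T)P⁻¹ = [[2, 1], [3, 1]].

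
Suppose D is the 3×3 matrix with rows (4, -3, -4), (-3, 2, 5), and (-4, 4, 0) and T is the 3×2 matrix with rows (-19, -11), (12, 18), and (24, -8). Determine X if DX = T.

Since D multiplies X on the left, X = D⁻¹T.
det D = -4; the adjugate gives D⁻¹ = [[5, 4, 7/4], [5, 4, 2], [1, 1, 1/4]].
X = D⁻¹T = [[5, 4, 7/4], [5, 4, 2], [1, 1, 1/4]] · [[-19, -11], [12, 18], [24, -8]] = [[-5, 3], [1, 1], [-1, 5]].

X = [[-5, 3], [1, 1], [-1, 5]]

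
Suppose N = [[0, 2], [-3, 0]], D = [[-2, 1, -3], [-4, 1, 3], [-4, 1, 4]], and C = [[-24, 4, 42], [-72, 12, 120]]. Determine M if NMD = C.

M = N⁻¹CD⁻¹ (apply N⁻¹ on the left and D⁻¹ on the right).
det N = 6; the adjugate gives N⁻¹ = [[0, -1/3], [1/2, 0]].
D has determinant 2; D⁻¹ = [[1/2, -7/2, 3], [2, -10, 9], [0, -1, 1]].
N⁻¹C = [[24, -4, -40], [-12, 2, 21]].
M = (N⁻¹C)D⁻¹ = [[4, -4, -4], [-2, 1, 3]].

M = [[4, -4, -4], [-2, 1, 3]]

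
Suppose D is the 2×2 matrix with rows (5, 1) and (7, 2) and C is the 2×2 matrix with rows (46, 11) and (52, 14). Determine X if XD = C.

X = [[5, 3], [2, 6]]

D is on the right of X, so right-multiply by D⁻¹: X = CD⁻¹.
det D = 3, so D⁻¹ = [[2/3, -1/3], [-7/3, 5/3]].
X = CD⁻¹ = [[46, 11], [52, 14]] · [[2/3, -1/3], [-7/3, 5/3]] = [[5, 3], [2, 6]].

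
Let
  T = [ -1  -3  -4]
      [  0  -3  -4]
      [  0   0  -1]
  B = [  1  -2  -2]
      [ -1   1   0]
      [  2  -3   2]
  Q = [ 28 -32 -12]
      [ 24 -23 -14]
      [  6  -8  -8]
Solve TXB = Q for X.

Isolating X: multiply by T⁻¹ from the left and B⁻¹ from the right, so X = T⁻¹QB⁻¹.
T has determinant -3; T⁻¹ = [[-1, 1, 0], [0, -1/3, 4/3], [0, 0, -1]].
det B = -4, so B⁻¹ = [[-1/2, -5/2, -1/2], [-1/2, -3/2, -1/2], [-1/4, 1/4, 1/4]].
T⁻¹Q = [[-4, 9, -2], [0, -3, -6], [-6, 8, 8]].
X = (T⁻¹Q)B⁻¹ = [[-2, -4, -3], [3, 3, 0], [-3, 5, 1]].

X = [[-2, -4, -3], [3, 3, 0], [-3, 5, 1]]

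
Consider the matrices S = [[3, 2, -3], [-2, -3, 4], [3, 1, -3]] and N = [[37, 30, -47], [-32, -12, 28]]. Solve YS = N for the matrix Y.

Since S sits to the right of Y, Y = NS⁻¹.
S has determinant 6; S⁻¹ = [[5/6, 1/2, -1/6], [1, 0, -1], [7/6, 1/2, -5/6]].
Y = NS⁻¹ = [[37, 30, -47], [-32, -12, 28]] · [[5/6, 1/2, -1/6], [1, 0, -1], [7/6, 1/2, -5/6]] = [[6, -5, 3], [-6, -2, -6]].

Y = [[6, -5, 3], [-6, -2, -6]]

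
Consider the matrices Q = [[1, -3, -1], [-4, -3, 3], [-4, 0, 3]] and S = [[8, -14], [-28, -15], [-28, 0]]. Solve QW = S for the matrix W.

Q is on the left of W, so left-multiply by Q⁻¹: W = Q⁻¹S.
Q has determinant 3; Q⁻¹ = [[-3, 3, -4], [0, -1/3, 1/3], [-4, 4, -5]].
W = Q⁻¹S = [[-3, 3, -4], [0, -1/3, 1/3], [-4, 4, -5]] · [[8, -14], [-28, -15], [-28, 0]] = [[4, -3], [0, 5], [-4, -4]].

W = [[4, -3], [0, 5], [-4, -4]]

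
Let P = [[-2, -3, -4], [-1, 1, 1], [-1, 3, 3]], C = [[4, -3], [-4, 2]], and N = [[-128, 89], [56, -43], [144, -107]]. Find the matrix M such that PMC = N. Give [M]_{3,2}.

0

M = P⁻¹NC⁻¹ (apply P⁻¹ on the left and C⁻¹ on the right).
det P = 2; the adjugate gives P⁻¹ = [[0, -3/2, 1/2], [1, -5, 3], [-1, 9/2, -5/2]].
det C = -4; the adjugate gives C⁻¹ = [[-1/2, -3/4], [-1, -1]].
P⁻¹N = [[-12, 11], [24, -17], [20, -15]].
M = (P⁻¹N)C⁻¹ = [[-5, -2], [5, -1], [5, 0]].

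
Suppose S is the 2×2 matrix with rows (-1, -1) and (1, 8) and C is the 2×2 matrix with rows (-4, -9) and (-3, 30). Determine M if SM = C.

M = [[5, 6], [-1, 3]]

Left-multiplying both sides by S⁻¹ gives M = S⁻¹C.
det S = -7; the adjugate gives S⁻¹ = [[-8/7, -1/7], [1/7, 1/7]].
M = S⁻¹C = [[-8/7, -1/7], [1/7, 1/7]] · [[-4, -9], [-3, 30]] = [[5, 6], [-1, 3]].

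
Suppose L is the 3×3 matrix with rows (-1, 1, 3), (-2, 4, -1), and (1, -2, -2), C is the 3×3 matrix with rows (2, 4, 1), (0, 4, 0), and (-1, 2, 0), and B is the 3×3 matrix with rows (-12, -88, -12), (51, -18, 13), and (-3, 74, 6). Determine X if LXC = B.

X = [[-2, -1, 5], [1, -2, -4], [-5, -1, -1]]

Isolating X: multiply by L⁻¹ from the left and C⁻¹ from the right, so X = L⁻¹BC⁻¹.
L has determinant 5; L⁻¹ = [[-2, -4/5, -13/5], [-1, -1/5, -7/5], [0, -1/5, -2/5]].
det C = 4, so C⁻¹ = [[0, 1/2, -1], [0, 1/4, 0], [1, -2, 2]].
L⁻¹B = [[-9, -2, -2], [6, -12, 1], [-9, -26, -5]].
X = (L⁻¹B)C⁻¹ = [[-2, -1, 5], [1, -2, -4], [-5, -1, -1]].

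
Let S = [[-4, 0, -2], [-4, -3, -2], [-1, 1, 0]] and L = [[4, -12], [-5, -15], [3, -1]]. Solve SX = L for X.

X = [[0, 2], [3, 1], [-2, 2]]

Since S multiplies X on the left, X = S⁻¹L.
det S = 6, so S⁻¹ = [[1/3, -1/3, -1], [1/3, -1/3, 0], [-7/6, 2/3, 2]].
X = S⁻¹L = [[1/3, -1/3, -1], [1/3, -1/3, 0], [-7/6, 2/3, 2]] · [[4, -12], [-5, -15], [3, -1]] = [[0, 2], [3, 1], [-2, 2]].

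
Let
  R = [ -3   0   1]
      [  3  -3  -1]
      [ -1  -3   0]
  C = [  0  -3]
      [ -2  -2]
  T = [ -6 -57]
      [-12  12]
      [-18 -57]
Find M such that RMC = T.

M = [[-4, 0], [-3, -3], [5, 3]]

Left-multiply by R⁻¹ and right-multiply by C⁻¹: M = R⁻¹TC⁻¹.
det R = -3; the adjugate gives R⁻¹ = [[1, 1, -1], [-1/3, -1/3, 0], [4, 3, -3]].
det C = -6; the adjugate gives C⁻¹ = [[1/3, -1/2], [-1/3, 0]].
R⁻¹T = [[0, 12], [6, 15], [-6, -21]].
M = (R⁻¹T)C⁻¹ = [[-4, 0], [-3, -3], [5, 3]].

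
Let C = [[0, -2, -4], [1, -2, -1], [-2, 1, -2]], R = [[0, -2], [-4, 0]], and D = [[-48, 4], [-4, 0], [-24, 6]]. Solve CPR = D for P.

P = C⁻¹DR⁻¹ (apply C⁻¹ on the left and R⁻¹ on the right).
C has determinant 4; C⁻¹ = [[5/4, -2, -3/2], [1, -2, -1], [-3/4, 1, 1/2]].
R has determinant -8; R⁻¹ = [[0, -1/4], [-1/2, 0]].
C⁻¹D = [[-16, -4], [-16, -2], [20, 0]].
P = (C⁻¹D)R⁻¹ = [[2, 4], [1, 4], [0, -5]].

P = [[2, 4], [1, 4], [0, -5]]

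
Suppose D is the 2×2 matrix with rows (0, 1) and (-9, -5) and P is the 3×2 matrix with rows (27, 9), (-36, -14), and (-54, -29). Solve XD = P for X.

D is on the right of X, so right-multiply by D⁻¹: X = PD⁻¹.
D has determinant 9; D⁻¹ = [[-5/9, -1/9], [1, 0]].
X = PD⁻¹ = [[27, 9], [-36, -14], [-54, -29]] · [[-5/9, -1/9], [1, 0]] = [[-6, -3], [6, 4], [1, 6]].

X = [[-6, -3], [6, 4], [1, 6]]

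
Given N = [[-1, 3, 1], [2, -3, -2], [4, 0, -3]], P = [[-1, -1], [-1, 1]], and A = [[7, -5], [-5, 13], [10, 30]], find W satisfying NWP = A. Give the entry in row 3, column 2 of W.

W = N⁻¹AP⁻¹ (apply N⁻¹ on the left and P⁻¹ on the right).
det N = -3; the adjugate gives N⁻¹ = [[-3, -3, 1], [2/3, 1/3, 0], [-4, -4, 1]].
det P = -2; the adjugate gives P⁻¹ = [[-1/2, -1/2], [-1/2, 1/2]].
N⁻¹A = [[4, 6], [3, 1], [2, -2]].
W = (N⁻¹A)P⁻¹ = [[-5, 1], [-2, -1], [0, -2]].

-2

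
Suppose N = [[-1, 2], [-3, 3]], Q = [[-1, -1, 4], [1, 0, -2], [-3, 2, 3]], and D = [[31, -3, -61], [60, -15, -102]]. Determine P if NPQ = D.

Isolating P: multiply by N⁻¹ from the left and Q⁻¹ from the right, so P = N⁻¹DQ⁻¹.
det N = 3, so N⁻¹ = [[1, -2/3], [1, -1/3]].
Q has determinant 1; Q⁻¹ = [[4, 11, 2], [3, 9, 2], [2, 5, 1]].
N⁻¹D = [[-9, 7, 7], [11, 2, -27]].
P = (N⁻¹D)Q⁻¹ = [[-1, -1, 3], [-4, 4, -1]].

P = [[-1, -1, 3], [-4, 4, -1]]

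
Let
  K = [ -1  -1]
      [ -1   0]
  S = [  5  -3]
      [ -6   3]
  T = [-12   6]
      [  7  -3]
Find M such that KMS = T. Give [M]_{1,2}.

Isolating M: multiply by K⁻¹ from the left and S⁻¹ from the right, so M = K⁻¹TS⁻¹.
det K = -1; the adjugate gives K⁻¹ = [[0, -1], [-1, 1]].
det S = -3, so S⁻¹ = [[-1, -1], [-2, -5/3]].
K⁻¹T = [[-7, 3], [19, -9]].
M = (K⁻¹T)S⁻¹ = [[1, 2], [-1, -4]].

2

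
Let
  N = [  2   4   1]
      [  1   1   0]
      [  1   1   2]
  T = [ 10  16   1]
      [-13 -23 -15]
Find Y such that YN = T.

N is on the right of Y, so right-multiply by N⁻¹: Y = TN⁻¹.
det N = -4, so N⁻¹ = [[-1/2, 7/4, 1/4], [1/2, -3/4, -1/4], [0, -1/2, 1/2]].
Y = TN⁻¹ = [[10, 16, 1], [-13, -23, -15]] · [[-1/2, 7/4, 1/4], [1/2, -3/4, -1/4], [0, -1/2, 1/2]] = [[3, 5, -1], [-5, 2, -5]].

Y = [[3, 5, -1], [-5, 2, -5]]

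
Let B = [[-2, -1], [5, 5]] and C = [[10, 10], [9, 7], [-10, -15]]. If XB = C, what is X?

Since B sits to the right of X, X = CB⁻¹.
det B = -5, so B⁻¹ = [[-1, -1/5], [1, 2/5]].
X = CB⁻¹ = [[10, 10], [9, 7], [-10, -15]] · [[-1, -1/5], [1, 2/5]] = [[0, 2], [-2, 1], [-5, -4]].

X = [[0, 2], [-2, 1], [-5, -4]]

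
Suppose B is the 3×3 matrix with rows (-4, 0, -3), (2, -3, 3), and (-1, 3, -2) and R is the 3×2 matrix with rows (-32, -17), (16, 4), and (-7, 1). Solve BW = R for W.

Since B multiplies W on the left, W = B⁻¹R.
det B = 3; the adjugate gives B⁻¹ = [[-1, -3, -3], [1/3, 5/3, 2], [1, 4, 4]].
W = B⁻¹R = [[-1, -3, -3], [1/3, 5/3, 2], [1, 4, 4]] · [[-32, -17], [16, 4], [-7, 1]] = [[5, 2], [2, 3], [4, 3]].

W = [[5, 2], [2, 3], [4, 3]]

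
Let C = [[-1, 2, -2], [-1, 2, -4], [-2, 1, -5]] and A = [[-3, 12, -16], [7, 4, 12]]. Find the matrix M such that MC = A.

M = [[1, 6, -2], [1, 4, -6]]

Since C sits to the right of M, M = AC⁻¹.
C has determinant 6; C⁻¹ = [[-1, 4/3, -2/3], [1/2, 1/6, -1/3], [1/2, -1/2, 0]].
M = AC⁻¹ = [[-3, 12, -16], [7, 4, 12]] · [[-1, 4/3, -2/3], [1/2, 1/6, -1/3], [1/2, -1/2, 0]] = [[1, 6, -2], [1, 4, -6]].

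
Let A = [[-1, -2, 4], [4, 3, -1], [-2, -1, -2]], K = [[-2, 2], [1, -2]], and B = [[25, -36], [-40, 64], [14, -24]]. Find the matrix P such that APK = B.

P = A⁻¹BK⁻¹ (apply A⁻¹ on the left and K⁻¹ on the right).
det A = -5; the adjugate gives A⁻¹ = [[7/5, 8/5, 2], [-2, -2, -3], [-2/5, -3/5, -1]].
K has determinant 2; K⁻¹ = [[-1, -1], [-1/2, -1]].
A⁻¹B = [[-1, 4], [-12, 16], [0, 0]].
P = (A⁻¹B)K⁻¹ = [[-1, -3], [4, -4], [0, 0]].

P = [[-1, -3], [4, -4], [0, 0]]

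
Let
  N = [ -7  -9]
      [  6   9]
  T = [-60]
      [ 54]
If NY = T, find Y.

Left-multiplying both sides by N⁻¹ gives Y = N⁻¹T.
N has determinant -9; N⁻¹ = [[-1, -1], [2/3, 7/9]].
Y = N⁻¹T = [[-1, -1], [2/3, 7/9]] · [[-60], [54]] = [[6], [2]].

Y = [[6], [2]]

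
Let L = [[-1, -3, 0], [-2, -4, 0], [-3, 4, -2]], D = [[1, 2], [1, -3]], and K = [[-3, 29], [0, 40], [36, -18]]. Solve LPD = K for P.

P = L⁻¹KD⁻¹ (apply L⁻¹ on the left and D⁻¹ on the right).
det L = 4; the adjugate gives L⁻¹ = [[2, -3/2, 0], [-1, 1/2, 0], [-5, 13/4, -1/2]].
det D = -5; the adjugate gives D⁻¹ = [[3/5, 2/5], [1/5, -1/5]].
L⁻¹K = [[-6, -2], [3, -9], [-3, -6]].
P = (L⁻¹K)D⁻¹ = [[-4, -2], [0, 3], [-3, 0]].

P = [[-4, -2], [0, 3], [-3, 0]]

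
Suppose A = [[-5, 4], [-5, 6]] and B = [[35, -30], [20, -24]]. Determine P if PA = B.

Since A sits to the right of P, P = BA⁻¹.
det A = -10, so A⁻¹ = [[-3/5, 2/5], [-1/2, 1/2]].
P = BA⁻¹ = [[35, -30], [20, -24]] · [[-3/5, 2/5], [-1/2, 1/2]] = [[-6, -1], [0, -4]].

P = [[-6, -1], [0, -4]]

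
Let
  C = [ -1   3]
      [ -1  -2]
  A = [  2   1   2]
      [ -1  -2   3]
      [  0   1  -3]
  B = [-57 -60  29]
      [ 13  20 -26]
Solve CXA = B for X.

Left-multiply by C⁻¹ and right-multiply by A⁻¹: X = C⁻¹BA⁻¹.
C has determinant 5; C⁻¹ = [[-2/5, -3/5], [1/5, -1/5]].
det A = 1, so A⁻¹ = [[3, 5, 7], [-3, -6, -8], [-1, -2, -3]].
C⁻¹B = [[15, 12, 4], [-14, -16, 11]].
X = (C⁻¹B)A⁻¹ = [[5, -5, -3], [-5, 4, -3]].

X = [[5, -5, -3], [-5, 4, -3]]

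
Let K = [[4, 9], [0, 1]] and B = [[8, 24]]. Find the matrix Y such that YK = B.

Y = [[2, 6]]

Since K sits to the right of Y, Y = BK⁻¹.
det K = 4; the adjugate gives K⁻¹ = [[1/4, -9/4], [0, 1]].
Y = BK⁻¹ = [[8, 24]] · [[1/4, -9/4], [0, 1]] = [[2, 6]].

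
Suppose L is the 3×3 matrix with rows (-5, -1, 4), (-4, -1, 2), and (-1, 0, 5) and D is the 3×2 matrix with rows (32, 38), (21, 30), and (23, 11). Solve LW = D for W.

W = [[-3, -6], [-1, -4], [4, 1]]

L is on the left of W, so left-multiply by L⁻¹: W = L⁻¹D.
det L = 3; the adjugate gives L⁻¹ = [[-5/3, 5/3, 2/3], [6, -7, -2], [-1/3, 1/3, 1/3]].
W = L⁻¹D = [[-5/3, 5/3, 2/3], [6, -7, -2], [-1/3, 1/3, 1/3]] · [[32, 38], [21, 30], [23, 11]] = [[-3, -6], [-1, -4], [4, 1]].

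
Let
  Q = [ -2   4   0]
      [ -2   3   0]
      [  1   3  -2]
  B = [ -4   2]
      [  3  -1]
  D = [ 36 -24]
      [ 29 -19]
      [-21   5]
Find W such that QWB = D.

W = [[1, 0], [-4, -3], [-4, 1]]

Isolating W: multiply by Q⁻¹ from the left and B⁻¹ from the right, so W = Q⁻¹DB⁻¹.
det Q = -4, so Q⁻¹ = [[3/2, -2, 0], [1, -1, 0], [9/4, -5/2, -1/2]].
det B = -2; the adjugate gives B⁻¹ = [[1/2, 1], [3/2, 2]].
Q⁻¹D = [[-4, 2], [7, -5], [19, -9]].
W = (Q⁻¹D)B⁻¹ = [[1, 0], [-4, -3], [-4, 1]].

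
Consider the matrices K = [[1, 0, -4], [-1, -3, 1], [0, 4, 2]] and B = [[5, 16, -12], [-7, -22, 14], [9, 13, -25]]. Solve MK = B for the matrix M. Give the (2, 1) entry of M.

Right-multiplying both sides by K⁻¹ gives M = BK⁻¹.
K has determinant 6; K⁻¹ = [[-5/3, -8/3, -2], [1/3, 1/3, 1/2], [-2/3, -2/3, -1/2]].
M = BK⁻¹ = [[5, 16, -12], [-7, -22, 14], [9, 13, -25]] · [[-5/3, -8/3, -2], [1/3, 1/3, 1/2], [-2/3, -2/3, -1/2]] = [[5, 0, 4], [-5, 2, -4], [6, -3, 1]].

-5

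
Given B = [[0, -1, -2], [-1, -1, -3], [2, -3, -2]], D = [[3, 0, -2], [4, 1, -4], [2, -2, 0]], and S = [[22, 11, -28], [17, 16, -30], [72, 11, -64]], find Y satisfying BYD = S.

Y = [[1, 1, 0], [-4, -1, -1], [4, -4, 1]]

Y = B⁻¹SD⁻¹ (apply B⁻¹ on the left and D⁻¹ on the right).
det B = -2, so B⁻¹ = [[7/2, -2, -1/2], [4, -2, -1], [-5/2, 1, 1/2]].
D has determinant -4; D⁻¹ = [[2, -1, -1/2], [2, -1, -1], [5/2, -3/2, -3/4]].
B⁻¹S = [[7, 1, -6], [-18, 1, 12], [-2, -6, 8]].
Y = (B⁻¹S)D⁻¹ = [[1, 1, 0], [-4, -1, -1], [4, -4, 1]].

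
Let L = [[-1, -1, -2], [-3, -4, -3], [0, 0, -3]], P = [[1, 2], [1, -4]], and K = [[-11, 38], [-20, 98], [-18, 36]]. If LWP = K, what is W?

Left-multiply by L⁻¹ and right-multiply by P⁻¹: W = L⁻¹KP⁻¹.
det L = -3; the adjugate gives L⁻¹ = [[-4, 1, 5/3], [3, -1, -1], [0, 0, -1/3]].
det P = -6; the adjugate gives P⁻¹ = [[2/3, 1/3], [1/6, -1/6]].
L⁻¹K = [[-6, 6], [5, -20], [6, -12]].
W = (L⁻¹K)P⁻¹ = [[-3, -3], [0, 5], [2, 4]].

W = [[-3, -3], [0, 5], [2, 4]]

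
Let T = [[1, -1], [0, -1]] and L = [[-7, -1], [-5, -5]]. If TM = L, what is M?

M = [[-2, 4], [5, 5]]

T is on the left of M, so left-multiply by T⁻¹: M = T⁻¹L.
T has determinant -1; T⁻¹ = [[1, -1], [0, -1]].
M = T⁻¹L = [[1, -1], [0, -1]] · [[-7, -1], [-5, -5]] = [[-2, 4], [5, 5]].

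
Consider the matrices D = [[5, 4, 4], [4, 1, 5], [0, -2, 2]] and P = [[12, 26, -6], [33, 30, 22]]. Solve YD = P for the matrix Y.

Y = [[4, -2, -6], [5, 2, -4]]

D is on the right of Y, so right-multiply by D⁻¹: Y = PD⁻¹.
D has determinant -4; D⁻¹ = [[-3, 4, -4], [2, -5/2, 9/4], [2, -5/2, 11/4]].
Y = PD⁻¹ = [[12, 26, -6], [33, 30, 22]] · [[-3, 4, -4], [2, -5/2, 9/4], [2, -5/2, 11/4]] = [[4, -2, -6], [5, 2, -4]].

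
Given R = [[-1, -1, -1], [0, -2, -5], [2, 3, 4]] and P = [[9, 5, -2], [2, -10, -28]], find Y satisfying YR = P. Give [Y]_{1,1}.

Since R sits to the right of Y, Y = PR⁻¹.
R has determinant -1; R⁻¹ = [[-7, -1, -3], [10, 2, 5], [-4, -1, -2]].
Y = PR⁻¹ = [[9, 5, -2], [2, -10, -28]] · [[-7, -1, -3], [10, 2, 5], [-4, -1, -2]] = [[-5, 3, 2], [-2, 6, 0]].

-5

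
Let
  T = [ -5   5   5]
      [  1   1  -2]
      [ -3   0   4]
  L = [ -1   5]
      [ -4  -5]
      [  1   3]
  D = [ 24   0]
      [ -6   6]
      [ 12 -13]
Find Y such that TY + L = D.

TY = D − L = [[25, -5], [-2, 11], [11, -16]].
T is on the left of Y, so left-multiply by T⁻¹: Y = T⁻¹(D − L).
det T = 5; the adjugate gives T⁻¹ = [[4/5, -4, -3], [2/5, -1, -1], [3/5, -3, -2]].
Y = T⁻¹(D − L) = [[-5, 0], [1, 3], [-1, -4]].

Y = [[-5, 0], [1, 3], [-1, -4]]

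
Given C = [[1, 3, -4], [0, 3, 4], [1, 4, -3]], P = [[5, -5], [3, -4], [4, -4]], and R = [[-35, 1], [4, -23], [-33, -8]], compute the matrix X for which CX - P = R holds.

CX = R + P = [[-30, -4], [7, -27], [-29, -12]].
Left-multiplying both sides by C⁻¹ gives X = C⁻¹(R + P).
C has determinant -1; C⁻¹ = [[25, 7, -24], [-4, -1, 4], [3, 1, -3]].
X = C⁻¹(R + P) = [[-5, -1], [-3, -5], [4, -3]].

X = [[-5, -1], [-3, -5], [4, -3]]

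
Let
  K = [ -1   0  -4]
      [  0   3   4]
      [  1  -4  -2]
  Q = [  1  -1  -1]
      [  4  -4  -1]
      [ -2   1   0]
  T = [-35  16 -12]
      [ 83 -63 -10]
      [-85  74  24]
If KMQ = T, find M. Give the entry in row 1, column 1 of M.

1

M = K⁻¹TQ⁻¹ (apply K⁻¹ on the left and Q⁻¹ on the right).
K has determinant 2; K⁻¹ = [[5, 8, 6], [2, 3, 2], [-3/2, -2, -3/2]].
det Q = 3; the adjugate gives Q⁻¹ = [[1/3, -1/3, -1], [2/3, -2/3, -1], [-4/3, 1/3, 0]].
K⁻¹T = [[-21, 20, 4], [9, -9, -6], [14, -9, 2]].
M = (K⁻¹T)Q⁻¹ = [[1, -5, 1], [5, 1, 0], [-4, 2, -5]].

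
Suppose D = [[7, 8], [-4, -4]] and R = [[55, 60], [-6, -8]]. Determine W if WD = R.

W = [[5, -5], [-2, -2]]

Right-multiplying both sides by D⁻¹ gives W = RD⁻¹.
D has determinant 4; D⁻¹ = [[-1, -2], [1, 7/4]].
W = RD⁻¹ = [[55, 60], [-6, -8]] · [[-1, -2], [1, 7/4]] = [[5, -5], [-2, -2]].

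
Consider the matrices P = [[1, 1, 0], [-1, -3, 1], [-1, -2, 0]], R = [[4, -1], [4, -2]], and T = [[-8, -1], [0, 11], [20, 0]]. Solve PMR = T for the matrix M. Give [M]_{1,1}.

0

Isolating M: multiply by P⁻¹ from the left and R⁻¹ from the right, so M = P⁻¹TR⁻¹.
P has determinant 1; P⁻¹ = [[2, 0, 1], [-1, 0, -1], [-1, 1, -2]].
det R = -4, so R⁻¹ = [[1/2, -1/4], [1, -1]].
P⁻¹T = [[4, -2], [-12, 1], [-32, 12]].
M = (P⁻¹T)R⁻¹ = [[0, 1], [-5, 2], [-4, -4]].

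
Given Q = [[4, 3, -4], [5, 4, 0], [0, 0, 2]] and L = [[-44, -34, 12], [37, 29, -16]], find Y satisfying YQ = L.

Right-multiplying both sides by Q⁻¹ gives Y = LQ⁻¹.
Q has determinant 2; Q⁻¹ = [[4, -3, 8], [-5, 4, -10], [0, 0, 1/2]].
Y = LQ⁻¹ = [[-44, -34, 12], [37, 29, -16]] · [[4, -3, 8], [-5, 4, -10], [0, 0, 1/2]] = [[-6, -4, -6], [3, 5, -2]].

Y = [[-6, -4, -6], [3, 5, -2]]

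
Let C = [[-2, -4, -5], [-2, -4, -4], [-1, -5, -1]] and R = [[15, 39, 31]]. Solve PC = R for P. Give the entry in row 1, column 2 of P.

-2

Since C sits to the right of P, P = RC⁻¹.
det C = -6, so C⁻¹ = [[8/3, -7/2, 2/3], [-1/3, 1/2, -1/3], [-1, 1, 0]].
P = RC⁻¹ = [[15, 39, 31]] · [[8/3, -7/2, 2/3], [-1/3, 1/2, -1/3], [-1, 1, 0]] = [[-4, -2, -3]].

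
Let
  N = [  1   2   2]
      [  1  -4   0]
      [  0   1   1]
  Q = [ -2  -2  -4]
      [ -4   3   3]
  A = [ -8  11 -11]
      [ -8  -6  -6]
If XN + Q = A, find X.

X = [[-1, -5, -5], [-4, 0, -1]]

XN = A − Q = [[-6, 13, -7], [-4, -9, -9]].
Right-multiplying both sides by N⁻¹ gives X = (A − Q)N⁻¹.
det N = -4; the adjugate gives N⁻¹ = [[1, 0, -2], [1/4, -1/4, -1/2], [-1/4, 1/4, 3/2]].
X = (A − Q)N⁻¹ = [[-1, -5, -5], [-4, 0, -1]].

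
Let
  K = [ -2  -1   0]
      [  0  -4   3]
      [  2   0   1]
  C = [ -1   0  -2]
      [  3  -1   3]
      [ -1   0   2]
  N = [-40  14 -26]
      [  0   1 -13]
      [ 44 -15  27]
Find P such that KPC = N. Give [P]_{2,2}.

Left-multiply by K⁻¹ and right-multiply by C⁻¹: P = K⁻¹NC⁻¹.
K has determinant 2; K⁻¹ = [[-2, 1/2, -3/2], [3, -1, 3], [4, -1, 4]].
det C = 4, so C⁻¹ = [[-1/2, 0, -1/2], [-9/4, -1, -3/4], [-1/4, 0, 1/4]].
K⁻¹N = [[14, -5, 5], [12, -4, 16], [16, -5, 17]].
P = (K⁻¹N)C⁻¹ = [[3, 5, -2], [-1, 4, 1], [-1, 5, 0]].

4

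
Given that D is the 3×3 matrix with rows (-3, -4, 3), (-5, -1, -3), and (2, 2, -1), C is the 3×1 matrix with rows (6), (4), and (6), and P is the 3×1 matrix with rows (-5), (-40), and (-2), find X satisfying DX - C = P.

X = [[5], [-1], [4]]

DX = P + C = [[1], [-36], [4]].
Left-multiplying both sides by D⁻¹ gives X = D⁻¹(P + C).
det D = -1; the adjugate gives D⁻¹ = [[-7, -2, -15], [11, 3, 24], [8, 2, 17]].
X = D⁻¹(P + C) = [[5], [-1], [4]].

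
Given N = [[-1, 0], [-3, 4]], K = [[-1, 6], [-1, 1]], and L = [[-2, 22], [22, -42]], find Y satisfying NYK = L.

Y = [[-4, 2], [-4, -3]]

Y = N⁻¹LK⁻¹ (apply N⁻¹ on the left and K⁻¹ on the right).
det N = -4, so N⁻¹ = [[-1, 0], [-3/4, 1/4]].
det K = 5; the adjugate gives K⁻¹ = [[1/5, -6/5], [1/5, -1/5]].
N⁻¹L = [[2, -22], [7, -27]].
Y = (N⁻¹L)K⁻¹ = [[-4, 2], [-4, -3]].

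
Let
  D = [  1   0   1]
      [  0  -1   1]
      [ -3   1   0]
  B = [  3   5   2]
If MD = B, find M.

Right-multiplying both sides by D⁻¹ gives M = BD⁻¹.
det D = -4, so D⁻¹ = [[1/4, -1/4, -1/4], [3/4, -3/4, 1/4], [3/4, 1/4, 1/4]].
M = BD⁻¹ = [[3, 5, 2]] · [[1/4, -1/4, -1/4], [3/4, -3/4, 1/4], [3/4, 1/4, 1/4]] = [[6, -4, 1]].

M = [[6, -4, 1]]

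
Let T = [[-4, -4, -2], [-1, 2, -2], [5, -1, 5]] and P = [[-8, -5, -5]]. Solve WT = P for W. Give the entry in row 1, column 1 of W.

1

Since T sits to the right of W, W = PT⁻¹.
T has determinant 6; T⁻¹ = [[4/3, 11/3, 2], [-5/6, -5/3, -1], [-3/2, -4, -2]].
W = PT⁻¹ = [[-8, -5, -5]] · [[4/3, 11/3, 2], [-5/6, -5/3, -1], [-3/2, -4, -2]] = [[1, -1, -1]].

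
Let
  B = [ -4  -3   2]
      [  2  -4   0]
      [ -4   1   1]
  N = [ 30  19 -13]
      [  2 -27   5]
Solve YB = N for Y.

B is on the right of Y, so right-multiply by B⁻¹: Y = NB⁻¹.
B has determinant -6; B⁻¹ = [[2/3, -5/6, -4/3], [1/3, -2/3, -2/3], [7/3, -8/3, -11/3]].
Y = NB⁻¹ = [[30, 19, -13], [2, -27, 5]] · [[2/3, -5/6, -4/3], [1/3, -2/3, -2/3], [7/3, -8/3, -11/3]] = [[-4, -3, -5], [4, 3, -3]].

Y = [[-4, -3, -5], [4, 3, -3]]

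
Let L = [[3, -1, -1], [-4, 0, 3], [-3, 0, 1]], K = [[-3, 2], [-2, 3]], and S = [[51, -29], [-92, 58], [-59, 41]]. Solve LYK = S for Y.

Isolating Y: multiply by L⁻¹ from the left and K⁻¹ from the right, so Y = L⁻¹SK⁻¹.
L has determinant 5; L⁻¹ = [[0, 1/5, -3/5], [-1, 0, -1], [0, 3/5, -4/5]].
det K = -5, so K⁻¹ = [[-3/5, 2/5], [-2/5, 3/5]].
L⁻¹S = [[17, -13], [8, -12], [-8, 2]].
Y = (L⁻¹S)K⁻¹ = [[-5, -1], [0, -4], [4, -2]].

Y = [[-5, -1], [0, -4], [4, -2]]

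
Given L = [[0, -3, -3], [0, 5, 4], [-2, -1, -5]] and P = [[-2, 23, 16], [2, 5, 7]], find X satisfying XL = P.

X = [[-3, 3, 1], [2, 2, -1]]

L is on the right of X, so right-multiply by L⁻¹: X = PL⁻¹.
det L = -6; the adjugate gives L⁻¹ = [[7/2, 2, -1/2], [4/3, 1, 0], [-5/3, -1, 0]].
X = PL⁻¹ = [[-2, 23, 16], [2, 5, 7]] · [[7/2, 2, -1/2], [4/3, 1, 0], [-5/3, -1, 0]] = [[-3, 3, 1], [2, 2, -1]].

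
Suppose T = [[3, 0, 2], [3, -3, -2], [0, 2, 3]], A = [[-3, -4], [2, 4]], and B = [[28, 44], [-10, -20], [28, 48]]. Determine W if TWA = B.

W = [[-2, -1], [-2, -2], [0, 4]]

W = T⁻¹BA⁻¹ (apply T⁻¹ on the left and A⁻¹ on the right).
T has determinant -3; T⁻¹ = [[5/3, -4/3, -2], [3, -3, -4], [-2, 2, 3]].
det A = -4, so A⁻¹ = [[-1, -1], [1/2, 3/4]].
T⁻¹B = [[4, 4], [2, 0], [8, 16]].
W = (T⁻¹B)A⁻¹ = [[-2, -1], [-2, -2], [0, 4]].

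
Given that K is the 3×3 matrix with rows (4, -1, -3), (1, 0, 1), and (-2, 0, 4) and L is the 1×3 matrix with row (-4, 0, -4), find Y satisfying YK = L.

Since K sits to the right of Y, Y = LK⁻¹.
det K = 6, so K⁻¹ = [[0, 2/3, -1/6], [-1, 5/3, -7/6], [0, 1/3, 1/6]].
Y = LK⁻¹ = [[-4, 0, -4]] · [[0, 2/3, -1/6], [-1, 5/3, -7/6], [0, 1/3, 1/6]] = [[0, -4, 0]].

Y = [[0, -4, 0]]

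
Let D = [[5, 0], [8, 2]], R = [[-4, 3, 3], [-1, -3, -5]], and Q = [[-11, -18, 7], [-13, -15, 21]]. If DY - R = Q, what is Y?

Y = [[-3, -3, 2], [5, 3, 0]]

DY = Q + R = [[-15, -15, 10], [-14, -18, 16]].
Left-multiplying both sides by D⁻¹ gives Y = D⁻¹(Q + R).
det D = 10, so D⁻¹ = [[1/5, 0], [-4/5, 1/2]].
Y = D⁻¹(Q + R) = [[-3, -3, 2], [5, 3, 0]].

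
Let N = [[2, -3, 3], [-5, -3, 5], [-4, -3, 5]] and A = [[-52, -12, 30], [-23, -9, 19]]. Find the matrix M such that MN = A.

N is on the right of M, so right-multiply by N⁻¹: M = AN⁻¹.
det N = -6, so N⁻¹ = [[0, -1, 1], [-5/6, -11/3, 25/6], [-1/2, -3, 7/2]].
M = AN⁻¹ = [[-52, -12, 30], [-23, -9, 19]] · [[0, -1, 1], [-5/6, -11/3, 25/6], [-1/2, -3, 7/2]] = [[-5, 6, 3], [-2, -1, 6]].

M = [[-5, 6, 3], [-2, -1, 6]]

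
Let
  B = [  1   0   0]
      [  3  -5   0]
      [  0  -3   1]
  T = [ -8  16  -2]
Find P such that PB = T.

P = [[-2, -2, -2]]

Right-multiplying both sides by B⁻¹ gives P = TB⁻¹.
det B = -5, so B⁻¹ = [[1, 0, 0], [3/5, -1/5, 0], [9/5, -3/5, 1]].
P = TB⁻¹ = [[-8, 16, -2]] · [[1, 0, 0], [3/5, -1/5, 0], [9/5, -3/5, 1]] = [[-2, -2, -2]].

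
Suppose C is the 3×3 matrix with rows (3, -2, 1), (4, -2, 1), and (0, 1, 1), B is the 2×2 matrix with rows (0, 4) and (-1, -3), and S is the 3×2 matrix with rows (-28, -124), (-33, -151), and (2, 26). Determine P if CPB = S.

P = [[-3, 5], [2, -5], [3, 3]]

P = C⁻¹SB⁻¹ (apply C⁻¹ on the left and B⁻¹ on the right).
det C = 3; the adjugate gives C⁻¹ = [[-1, 1, 0], [-4/3, 1, 1/3], [4/3, -1, 2/3]].
det B = 4, so B⁻¹ = [[-3/4, -1], [1/4, 0]].
C⁻¹S = [[-5, -27], [5, 23], [-3, 3]].
P = (C⁻¹S)B⁻¹ = [[-3, 5], [2, -5], [3, 3]].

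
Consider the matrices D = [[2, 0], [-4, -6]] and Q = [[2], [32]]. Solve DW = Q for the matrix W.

Left-multiplying both sides by D⁻¹ gives W = D⁻¹Q.
D has determinant -12; D⁻¹ = [[1/2, 0], [-1/3, -1/6]].
W = D⁻¹Q = [[1/2, 0], [-1/3, -1/6]] · [[2], [32]] = [[1], [-6]].

W = [[1], [-6]]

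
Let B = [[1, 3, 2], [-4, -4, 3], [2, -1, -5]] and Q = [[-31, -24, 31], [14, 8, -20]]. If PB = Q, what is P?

Since B sits to the right of P, P = QB⁻¹.
B has determinant 5; B⁻¹ = [[23/5, 13/5, 17/5], [-14/5, -9/5, -11/5], [12/5, 7/5, 8/5]].
P = QB⁻¹ = [[-31, -24, 31], [14, 8, -20]] · [[23/5, 13/5, 17/5], [-14/5, -9/5, -11/5], [12/5, 7/5, 8/5]] = [[-1, 6, -3], [-6, -6, -2]].

P = [[-1, 6, -3], [-6, -6, -2]]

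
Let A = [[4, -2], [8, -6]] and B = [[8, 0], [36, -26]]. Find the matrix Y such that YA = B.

Y = [[6, -2], [1, 4]]

Since A sits to the right of Y, Y = BA⁻¹.
det A = -8; the adjugate gives A⁻¹ = [[3/4, -1/4], [1, -1/2]].
Y = BA⁻¹ = [[8, 0], [36, -26]] · [[3/4, -1/4], [1, -1/2]] = [[6, -2], [1, 4]].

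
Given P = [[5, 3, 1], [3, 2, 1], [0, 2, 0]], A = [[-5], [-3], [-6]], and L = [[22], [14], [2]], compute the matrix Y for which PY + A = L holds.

PY = L − A = [[27], [17], [8]].
Left-multiplying both sides by P⁻¹ gives Y = P⁻¹(L − A).
P has determinant -4; P⁻¹ = [[1/2, -1/2, -1/4], [0, 0, 1/2], [-3/2, 5/2, -1/4]].
Y = P⁻¹(L − A) = [[3], [4], [0]].

Y = [[3], [4], [0]]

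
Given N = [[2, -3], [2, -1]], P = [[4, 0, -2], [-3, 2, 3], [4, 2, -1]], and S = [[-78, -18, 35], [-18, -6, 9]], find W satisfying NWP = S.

Left-multiply by N⁻¹ and right-multiply by P⁻¹: W = N⁻¹SP⁻¹.
det N = 4, so N⁻¹ = [[-1/4, 3/4], [-1/2, 1/2]].
det P = -4; the adjugate gives P⁻¹ = [[2, 1, -1], [-9/4, -1, 3/2], [7/2, 2, -2]].
N⁻¹S = [[6, 0, -2], [30, 6, -13]].
W = (N⁻¹S)P⁻¹ = [[5, 2, -2], [1, -2, 5]].

W = [[5, 2, -2], [1, -2, 5]]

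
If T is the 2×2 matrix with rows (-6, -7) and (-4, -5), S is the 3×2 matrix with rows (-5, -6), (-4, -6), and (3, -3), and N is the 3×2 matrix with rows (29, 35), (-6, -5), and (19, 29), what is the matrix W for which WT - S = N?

WT = N + S = [[24, 29], [-10, -11], [22, 26]].
T is on the right of W, so right-multiply by T⁻¹: W = (N + S)T⁻¹.
T has determinant 2; T⁻¹ = [[-5/2, 7/2], [2, -3]].
W = (N + S)T⁻¹ = [[-2, -3], [3, -2], [-3, -1]].

W = [[-2, -3], [3, -2], [-3, -1]]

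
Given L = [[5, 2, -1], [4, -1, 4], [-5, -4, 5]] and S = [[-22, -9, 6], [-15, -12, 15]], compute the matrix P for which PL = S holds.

Since L sits to the right of P, P = SL⁻¹.
L has determinant -4; L⁻¹ = [[-11/4, 3/2, -7/4], [10, -5, 6], [21/4, -5/2, 13/4]].
P = SL⁻¹ = [[-22, -9, 6], [-15, -12, 15]] · [[-11/4, 3/2, -7/4], [10, -5, 6], [21/4, -5/2, 13/4]] = [[2, -3, 4], [0, 0, 3]].

P = [[2, -3, 4], [0, 0, 3]]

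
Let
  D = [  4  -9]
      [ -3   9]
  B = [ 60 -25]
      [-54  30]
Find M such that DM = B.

Left-multiplying both sides by D⁻¹ gives M = D⁻¹B.
det D = 9; the adjugate gives D⁻¹ = [[1, 1], [1/3, 4/9]].
M = D⁻¹B = [[1, 1], [1/3, 4/9]] · [[60, -25], [-54, 30]] = [[6, 5], [-4, 5]].

M = [[6, 5], [-4, 5]]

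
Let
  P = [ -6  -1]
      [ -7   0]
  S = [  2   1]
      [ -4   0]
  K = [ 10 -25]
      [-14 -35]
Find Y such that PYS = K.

Y = [[5, 2], [-5, 3]]

Left-multiply by P⁻¹ and right-multiply by S⁻¹: Y = P⁻¹KS⁻¹.
det P = -7, so P⁻¹ = [[0, -1/7], [-1, 6/7]].
S has determinant 4; S⁻¹ = [[0, -1/4], [1, 1/2]].
P⁻¹K = [[2, 5], [-22, -5]].
Y = (P⁻¹K)S⁻¹ = [[5, 2], [-5, 3]].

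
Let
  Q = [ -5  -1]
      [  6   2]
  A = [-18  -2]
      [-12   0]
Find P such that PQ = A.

P = [[6, 2], [6, 3]]

Since Q sits to the right of P, P = AQ⁻¹.
det Q = -4; the adjugate gives Q⁻¹ = [[-1/2, -1/4], [3/2, 5/4]].
P = AQ⁻¹ = [[-18, -2], [-12, 0]] · [[-1/2, -1/4], [3/2, 5/4]] = [[6, 2], [6, 3]].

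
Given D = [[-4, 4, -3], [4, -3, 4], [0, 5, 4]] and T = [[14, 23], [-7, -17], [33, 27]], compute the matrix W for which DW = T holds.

W = [[0, -5], [5, 3], [2, 3]]

Left-multiplying both sides by D⁻¹ gives W = D⁻¹T.
D has determinant 4; D⁻¹ = [[-8, -31/4, 7/4], [-4, -4, 1], [5, 5, -1]].
W = D⁻¹T = [[-8, -31/4, 7/4], [-4, -4, 1], [5, 5, -1]] · [[14, 23], [-7, -17], [33, 27]] = [[0, -5], [5, 3], [2, 3]].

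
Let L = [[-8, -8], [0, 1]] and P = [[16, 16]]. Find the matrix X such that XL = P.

L is on the right of X, so right-multiply by L⁻¹: X = PL⁻¹.
det L = -8, so L⁻¹ = [[-1/8, -1], [0, 1]].
X = PL⁻¹ = [[16, 16]] · [[-1/8, -1], [0, 1]] = [[-2, 0]].

X = [[-2, 0]]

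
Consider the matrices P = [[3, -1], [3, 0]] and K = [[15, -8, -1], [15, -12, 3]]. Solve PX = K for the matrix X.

X = [[5, -4, 1], [0, -4, 4]]

P is on the left of X, so left-multiply by P⁻¹: X = P⁻¹K.
P has determinant 3; P⁻¹ = [[0, 1/3], [-1, 1]].
X = P⁻¹K = [[0, 1/3], [-1, 1]] · [[15, -8, -1], [15, -12, 3]] = [[5, -4, 1], [0, -4, 4]].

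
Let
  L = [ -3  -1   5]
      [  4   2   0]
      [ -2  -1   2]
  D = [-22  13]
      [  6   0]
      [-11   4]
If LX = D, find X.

X = [[-1, -3], [5, 6], [-4, 2]]

L is on the left of X, so left-multiply by L⁻¹: X = L⁻¹D.
det L = -4; the adjugate gives L⁻¹ = [[-1, 3/4, 5/2], [2, -1, -5], [0, 1/4, 1/2]].
X = L⁻¹D = [[-1, 3/4, 5/2], [2, -1, -5], [0, 1/4, 1/2]] · [[-22, 13], [6, 0], [-11, 4]] = [[-1, -3], [5, 6], [-4, 2]].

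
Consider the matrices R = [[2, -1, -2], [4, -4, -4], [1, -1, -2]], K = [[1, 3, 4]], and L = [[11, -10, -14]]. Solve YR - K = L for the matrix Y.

YR = L + K = [[12, -7, -10]].
R is on the right of Y, so right-multiply by R⁻¹: Y = (L + K)R⁻¹.
det R = 4, so R⁻¹ = [[1, 0, -1], [1, -1/2, 0], [0, 1/4, -1]].
Y = (L + K)R⁻¹ = [[5, 1, -2]].

Y = [[5, 1, -2]]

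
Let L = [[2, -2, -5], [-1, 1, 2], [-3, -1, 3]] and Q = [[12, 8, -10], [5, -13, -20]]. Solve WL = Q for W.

Since L sits to the right of W, W = QL⁻¹.
L has determinant -4; L⁻¹ = [[-5/4, -11/4, -1/4], [3/4, 9/4, -1/4], [-1, -2, 0]].
W = QL⁻¹ = [[12, 8, -10], [5, -13, -20]] · [[-5/4, -11/4, -1/4], [3/4, 9/4, -1/4], [-1, -2, 0]] = [[1, 5, -5], [4, -3, 2]].

W = [[1, 5, -5], [4, -3, 2]]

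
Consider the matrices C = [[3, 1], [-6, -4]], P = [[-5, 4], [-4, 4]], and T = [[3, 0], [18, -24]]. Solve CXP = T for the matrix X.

X = C⁻¹TP⁻¹ (apply C⁻¹ on the left and P⁻¹ on the right).
det C = -6, so C⁻¹ = [[2/3, 1/6], [-1, -1/2]].
det P = -4, so P⁻¹ = [[-1, 1], [-1, 5/4]].
C⁻¹T = [[5, -4], [-12, 12]].
X = (C⁻¹T)P⁻¹ = [[-1, 0], [0, 3]].

X = [[-1, 0], [0, 3]]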